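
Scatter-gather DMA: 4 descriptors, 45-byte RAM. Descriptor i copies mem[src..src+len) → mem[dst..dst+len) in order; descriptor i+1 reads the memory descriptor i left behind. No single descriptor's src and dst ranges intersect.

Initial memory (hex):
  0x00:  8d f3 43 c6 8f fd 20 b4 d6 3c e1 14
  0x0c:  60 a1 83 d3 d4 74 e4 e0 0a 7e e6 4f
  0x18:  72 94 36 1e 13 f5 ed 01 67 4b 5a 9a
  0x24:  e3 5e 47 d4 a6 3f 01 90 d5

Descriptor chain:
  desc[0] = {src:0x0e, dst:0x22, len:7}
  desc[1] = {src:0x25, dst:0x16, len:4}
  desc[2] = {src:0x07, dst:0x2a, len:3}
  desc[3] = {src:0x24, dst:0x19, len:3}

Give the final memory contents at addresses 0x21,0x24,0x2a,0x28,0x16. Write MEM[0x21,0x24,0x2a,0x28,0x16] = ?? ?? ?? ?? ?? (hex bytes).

D0: mem[0x22..0x28] <- [83 d3 d4 74 e4 e0 0a]
D1: mem[0x16..0x19] <- [74 e4 e0 0a]
D2: mem[0x2a..0x2c] <- [b4 d6 3c]
D3: mem[0x19..0x1b] <- [d4 74 e4]
query mem[0x21]=0x4b, mem[0x24]=0xd4, mem[0x2a]=0xb4, mem[0x28]=0x0a, mem[0x16]=0x74

MEM[0x21,0x24,0x2a,0x28,0x16] = 4b d4 b4 0a 74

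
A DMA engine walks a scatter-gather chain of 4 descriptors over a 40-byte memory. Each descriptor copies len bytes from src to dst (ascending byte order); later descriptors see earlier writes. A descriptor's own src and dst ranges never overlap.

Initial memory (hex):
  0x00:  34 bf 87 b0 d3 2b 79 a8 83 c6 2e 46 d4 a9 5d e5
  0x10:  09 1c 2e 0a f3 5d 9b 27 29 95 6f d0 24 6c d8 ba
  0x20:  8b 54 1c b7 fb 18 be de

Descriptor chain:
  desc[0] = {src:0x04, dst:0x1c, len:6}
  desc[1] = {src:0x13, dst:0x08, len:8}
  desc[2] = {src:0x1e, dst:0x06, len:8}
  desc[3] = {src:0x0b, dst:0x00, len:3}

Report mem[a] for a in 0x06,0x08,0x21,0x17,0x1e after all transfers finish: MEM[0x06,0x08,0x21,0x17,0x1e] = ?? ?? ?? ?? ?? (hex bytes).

MEM[0x06,0x08,0x21,0x17,0x1e] = 79 83 c6 27 79

[0] 0x04->0x1c len=6 : d3 2b 79 a8 83 c6
[1] 0x13->0x08 len=8 : 0a f3 5d 9b 27 29 95 6f
[2] 0x1e->0x06 len=8 : 79 a8 83 c6 1c b7 fb 18
[3] 0x0b->0x00 len=3 : b7 fb 18
query mem[0x06]=0x79, mem[0x08]=0x83, mem[0x21]=0xc6, mem[0x17]=0x27, mem[0x1e]=0x79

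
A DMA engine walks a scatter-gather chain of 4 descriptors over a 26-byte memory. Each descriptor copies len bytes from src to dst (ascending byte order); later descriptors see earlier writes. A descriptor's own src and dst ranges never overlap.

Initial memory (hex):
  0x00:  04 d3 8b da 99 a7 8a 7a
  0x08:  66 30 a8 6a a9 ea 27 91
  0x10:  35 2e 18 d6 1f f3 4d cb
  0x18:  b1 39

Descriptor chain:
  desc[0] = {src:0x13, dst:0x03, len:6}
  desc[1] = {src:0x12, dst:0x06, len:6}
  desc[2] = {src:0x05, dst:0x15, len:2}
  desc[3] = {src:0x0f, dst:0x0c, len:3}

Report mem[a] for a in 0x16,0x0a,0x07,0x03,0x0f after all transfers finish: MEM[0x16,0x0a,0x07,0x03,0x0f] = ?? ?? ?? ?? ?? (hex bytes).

[0] 0x13->0x03 len=6 : d6 1f f3 4d cb b1
[1] 0x12->0x06 len=6 : 18 d6 1f f3 4d cb
[2] 0x05->0x15 len=2 : f3 18
[3] 0x0f->0x0c len=3 : 91 35 2e
query mem[0x16]=0x18, mem[0x0a]=0x4d, mem[0x07]=0xd6, mem[0x03]=0xd6, mem[0x0f]=0x91

MEM[0x16,0x0a,0x07,0x03,0x0f] = 18 4d d6 d6 91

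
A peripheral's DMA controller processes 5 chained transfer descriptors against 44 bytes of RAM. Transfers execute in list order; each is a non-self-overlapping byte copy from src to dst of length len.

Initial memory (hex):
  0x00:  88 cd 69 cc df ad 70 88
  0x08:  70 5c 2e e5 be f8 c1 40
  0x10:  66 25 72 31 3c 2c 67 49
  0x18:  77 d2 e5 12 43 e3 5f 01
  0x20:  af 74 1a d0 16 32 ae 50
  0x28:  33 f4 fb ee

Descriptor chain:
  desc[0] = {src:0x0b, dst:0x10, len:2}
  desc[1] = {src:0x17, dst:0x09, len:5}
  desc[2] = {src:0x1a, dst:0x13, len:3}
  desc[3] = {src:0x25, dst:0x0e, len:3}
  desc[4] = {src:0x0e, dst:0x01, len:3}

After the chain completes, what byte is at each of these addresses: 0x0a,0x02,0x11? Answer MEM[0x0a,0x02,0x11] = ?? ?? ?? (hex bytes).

MEM[0x0a,0x02,0x11] = 77 ae be

#0 dst[0x10+2] := {0xe5,0xbe}
#1 dst[0x09+5] := {0x49,0x77,0xd2,0xe5,0x12}
#2 dst[0x13+3] := {0xe5,0x12,0x43}
#3 dst[0x0e+3] := {0x32,0xae,0x50}
#4 dst[0x01+3] := {0x32,0xae,0x50}
query mem[0x0a]=0x77, mem[0x02]=0xae, mem[0x11]=0xbe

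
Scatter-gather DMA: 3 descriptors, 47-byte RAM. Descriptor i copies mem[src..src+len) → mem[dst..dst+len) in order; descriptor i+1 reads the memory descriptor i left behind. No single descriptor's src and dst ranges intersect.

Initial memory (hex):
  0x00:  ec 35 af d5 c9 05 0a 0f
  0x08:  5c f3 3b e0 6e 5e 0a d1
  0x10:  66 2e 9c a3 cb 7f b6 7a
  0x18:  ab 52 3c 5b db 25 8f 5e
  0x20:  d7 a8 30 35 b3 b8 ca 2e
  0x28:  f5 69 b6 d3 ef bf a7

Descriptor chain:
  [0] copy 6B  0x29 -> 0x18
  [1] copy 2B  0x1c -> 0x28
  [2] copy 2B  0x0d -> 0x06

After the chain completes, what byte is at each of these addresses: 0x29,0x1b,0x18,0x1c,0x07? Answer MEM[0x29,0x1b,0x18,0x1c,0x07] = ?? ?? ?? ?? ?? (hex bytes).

MEM[0x29,0x1b,0x18,0x1c,0x07] = a7 ef 69 bf 0a

  after D0: wrote 6B at 0x18 = 69b6d3efbfa7
  after D1: wrote 2B at 0x28 = bfa7
  after D2: wrote 2B at 0x06 = 5e0a
query mem[0x29]=0xa7, mem[0x1b]=0xef, mem[0x18]=0x69, mem[0x1c]=0xbf, mem[0x07]=0x0a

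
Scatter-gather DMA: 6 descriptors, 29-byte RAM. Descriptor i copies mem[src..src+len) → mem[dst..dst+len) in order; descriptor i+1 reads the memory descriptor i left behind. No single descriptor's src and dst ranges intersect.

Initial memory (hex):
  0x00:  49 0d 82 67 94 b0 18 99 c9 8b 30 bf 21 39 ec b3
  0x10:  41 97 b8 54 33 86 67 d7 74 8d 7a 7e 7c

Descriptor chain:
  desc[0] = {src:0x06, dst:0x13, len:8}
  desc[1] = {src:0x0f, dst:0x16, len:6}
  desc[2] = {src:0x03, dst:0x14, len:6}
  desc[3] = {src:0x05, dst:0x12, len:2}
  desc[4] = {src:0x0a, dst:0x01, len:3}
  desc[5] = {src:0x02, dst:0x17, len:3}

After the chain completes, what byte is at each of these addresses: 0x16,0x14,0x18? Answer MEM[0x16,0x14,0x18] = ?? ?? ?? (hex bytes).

D0: mem[0x13..0x1a] <- [18 99 c9 8b 30 bf 21 39]
D1: mem[0x16..0x1b] <- [b3 41 97 b8 18 99]
D2: mem[0x14..0x19] <- [67 94 b0 18 99 c9]
D3: mem[0x12..0x13] <- [b0 18]
D4: mem[0x01..0x03] <- [30 bf 21]
D5: mem[0x17..0x19] <- [bf 21 94]
query mem[0x16]=0xb0, mem[0x14]=0x67, mem[0x18]=0x21

MEM[0x16,0x14,0x18] = b0 67 21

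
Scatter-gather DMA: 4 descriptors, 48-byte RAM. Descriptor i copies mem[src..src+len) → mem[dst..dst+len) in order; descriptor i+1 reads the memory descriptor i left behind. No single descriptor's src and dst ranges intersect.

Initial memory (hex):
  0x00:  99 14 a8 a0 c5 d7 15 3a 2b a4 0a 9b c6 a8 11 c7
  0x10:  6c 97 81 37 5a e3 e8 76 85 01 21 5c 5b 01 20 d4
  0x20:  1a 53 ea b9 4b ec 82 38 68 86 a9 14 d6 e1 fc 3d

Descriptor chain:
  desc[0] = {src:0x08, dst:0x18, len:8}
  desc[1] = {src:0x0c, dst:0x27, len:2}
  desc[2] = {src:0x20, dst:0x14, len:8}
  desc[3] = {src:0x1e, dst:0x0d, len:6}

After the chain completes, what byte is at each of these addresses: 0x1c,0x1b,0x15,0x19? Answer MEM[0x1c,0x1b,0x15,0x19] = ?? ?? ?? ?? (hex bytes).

  after D0: wrote 8B at 0x18 = 2ba40a9bc6a811c7
  after D1: wrote 2B at 0x27 = c6a8
  after D2: wrote 8B at 0x14 = 1a53eab94bec82c6
  after D3: wrote 6B at 0x0d = 11c71a53eab9
query mem[0x1c]=0xc6, mem[0x1b]=0xc6, mem[0x15]=0x53, mem[0x19]=0xec

MEM[0x1c,0x1b,0x15,0x19] = c6 c6 53 ec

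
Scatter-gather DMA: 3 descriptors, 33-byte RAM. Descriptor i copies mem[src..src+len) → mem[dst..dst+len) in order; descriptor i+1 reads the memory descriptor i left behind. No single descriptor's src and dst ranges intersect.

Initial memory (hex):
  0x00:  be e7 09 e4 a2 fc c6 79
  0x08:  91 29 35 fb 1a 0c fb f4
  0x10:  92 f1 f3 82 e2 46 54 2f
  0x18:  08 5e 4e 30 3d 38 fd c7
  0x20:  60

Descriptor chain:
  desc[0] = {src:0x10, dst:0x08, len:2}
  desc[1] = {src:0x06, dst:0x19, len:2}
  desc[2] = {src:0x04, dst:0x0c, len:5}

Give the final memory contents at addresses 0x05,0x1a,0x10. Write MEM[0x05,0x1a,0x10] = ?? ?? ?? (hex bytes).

MEM[0x05,0x1a,0x10] = fc 79 92

#0 dst[0x08+2] := {0x92,0xf1}
#1 dst[0x19+2] := {0xc6,0x79}
#2 dst[0x0c+5] := {0xa2,0xfc,0xc6,0x79,0x92}
query mem[0x05]=0xfc, mem[0x1a]=0x79, mem[0x10]=0x92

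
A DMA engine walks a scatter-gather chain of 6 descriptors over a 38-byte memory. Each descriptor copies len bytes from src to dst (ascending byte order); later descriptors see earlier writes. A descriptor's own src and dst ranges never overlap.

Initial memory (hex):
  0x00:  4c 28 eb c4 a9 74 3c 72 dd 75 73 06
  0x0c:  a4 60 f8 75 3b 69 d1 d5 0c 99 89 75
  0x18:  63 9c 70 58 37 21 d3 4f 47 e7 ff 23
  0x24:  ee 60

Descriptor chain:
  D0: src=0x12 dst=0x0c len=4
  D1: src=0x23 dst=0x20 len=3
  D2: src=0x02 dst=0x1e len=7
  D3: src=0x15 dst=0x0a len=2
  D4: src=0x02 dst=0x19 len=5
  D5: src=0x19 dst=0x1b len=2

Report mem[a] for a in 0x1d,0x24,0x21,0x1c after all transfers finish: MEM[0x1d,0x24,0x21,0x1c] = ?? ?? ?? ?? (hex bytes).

D0: mem[0x0c..0x0f] <- [d1 d5 0c 99]
D1: mem[0x20..0x22] <- [23 ee 60]
D2: mem[0x1e..0x24] <- [eb c4 a9 74 3c 72 dd]
D3: mem[0x0a..0x0b] <- [99 89]
D4: mem[0x19..0x1d] <- [eb c4 a9 74 3c]
D5: mem[0x1b..0x1c] <- [eb c4]
query mem[0x1d]=0x3c, mem[0x24]=0xdd, mem[0x21]=0x74, mem[0x1c]=0xc4

MEM[0x1d,0x24,0x21,0x1c] = 3c dd 74 c4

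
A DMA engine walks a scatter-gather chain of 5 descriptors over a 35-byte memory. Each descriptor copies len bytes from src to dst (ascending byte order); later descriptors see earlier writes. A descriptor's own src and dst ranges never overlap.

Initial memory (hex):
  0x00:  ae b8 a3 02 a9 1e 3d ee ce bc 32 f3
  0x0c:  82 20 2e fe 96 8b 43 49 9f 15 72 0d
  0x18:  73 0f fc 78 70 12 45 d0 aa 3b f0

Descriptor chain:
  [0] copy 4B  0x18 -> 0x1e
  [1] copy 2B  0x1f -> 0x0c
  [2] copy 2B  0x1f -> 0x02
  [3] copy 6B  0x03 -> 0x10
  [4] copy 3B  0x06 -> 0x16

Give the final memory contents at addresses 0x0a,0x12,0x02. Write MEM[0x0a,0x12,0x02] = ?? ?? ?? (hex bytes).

MEM[0x0a,0x12,0x02] = 32 1e 0f

[0] 0x18->0x1e len=4 : 73 0f fc 78
[1] 0x1f->0x0c len=2 : 0f fc
[2] 0x1f->0x02 len=2 : 0f fc
[3] 0x03->0x10 len=6 : fc a9 1e 3d ee ce
[4] 0x06->0x16 len=3 : 3d ee ce
query mem[0x0a]=0x32, mem[0x12]=0x1e, mem[0x02]=0x0f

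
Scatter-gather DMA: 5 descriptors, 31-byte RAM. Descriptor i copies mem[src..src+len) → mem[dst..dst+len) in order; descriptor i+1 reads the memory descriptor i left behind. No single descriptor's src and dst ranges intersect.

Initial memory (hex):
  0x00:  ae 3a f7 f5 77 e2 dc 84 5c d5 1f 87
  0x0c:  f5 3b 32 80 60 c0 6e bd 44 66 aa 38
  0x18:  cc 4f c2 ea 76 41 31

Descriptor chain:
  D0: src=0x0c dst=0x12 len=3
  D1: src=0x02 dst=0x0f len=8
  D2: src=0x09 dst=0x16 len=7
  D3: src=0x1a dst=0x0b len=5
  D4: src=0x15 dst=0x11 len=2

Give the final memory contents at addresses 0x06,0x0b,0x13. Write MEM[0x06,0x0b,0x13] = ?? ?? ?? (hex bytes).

[0] 0x0c->0x12 len=3 : f5 3b 32
[1] 0x02->0x0f len=8 : f7 f5 77 e2 dc 84 5c d5
[2] 0x09->0x16 len=7 : d5 1f 87 f5 3b 32 f7
[3] 0x1a->0x0b len=5 : 3b 32 f7 41 31
[4] 0x15->0x11 len=2 : 5c d5
query mem[0x06]=0xdc, mem[0x0b]=0x3b, mem[0x13]=0xdc

MEM[0x06,0x0b,0x13] = dc 3b dc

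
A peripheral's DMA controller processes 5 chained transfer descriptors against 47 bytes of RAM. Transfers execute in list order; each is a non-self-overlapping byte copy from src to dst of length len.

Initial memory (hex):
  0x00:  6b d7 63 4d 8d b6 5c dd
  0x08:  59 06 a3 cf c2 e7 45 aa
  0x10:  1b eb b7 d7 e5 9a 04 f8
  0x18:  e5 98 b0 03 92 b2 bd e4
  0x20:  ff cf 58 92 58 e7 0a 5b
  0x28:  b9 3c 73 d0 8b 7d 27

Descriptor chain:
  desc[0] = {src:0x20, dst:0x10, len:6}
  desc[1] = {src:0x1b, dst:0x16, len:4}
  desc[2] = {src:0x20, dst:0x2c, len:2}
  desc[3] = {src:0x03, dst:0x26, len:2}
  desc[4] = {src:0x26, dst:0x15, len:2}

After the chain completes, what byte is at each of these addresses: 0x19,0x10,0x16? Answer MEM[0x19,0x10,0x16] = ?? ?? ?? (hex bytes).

#0 dst[0x10+6] := {0xff,0xcf,0x58,0x92,0x58,0xe7}
#1 dst[0x16+4] := {0x03,0x92,0xb2,0xbd}
#2 dst[0x2c+2] := {0xff,0xcf}
#3 dst[0x26+2] := {0x4d,0x8d}
#4 dst[0x15+2] := {0x4d,0x8d}
query mem[0x19]=0xbd, mem[0x10]=0xff, mem[0x16]=0x8d

MEM[0x19,0x10,0x16] = bd ff 8d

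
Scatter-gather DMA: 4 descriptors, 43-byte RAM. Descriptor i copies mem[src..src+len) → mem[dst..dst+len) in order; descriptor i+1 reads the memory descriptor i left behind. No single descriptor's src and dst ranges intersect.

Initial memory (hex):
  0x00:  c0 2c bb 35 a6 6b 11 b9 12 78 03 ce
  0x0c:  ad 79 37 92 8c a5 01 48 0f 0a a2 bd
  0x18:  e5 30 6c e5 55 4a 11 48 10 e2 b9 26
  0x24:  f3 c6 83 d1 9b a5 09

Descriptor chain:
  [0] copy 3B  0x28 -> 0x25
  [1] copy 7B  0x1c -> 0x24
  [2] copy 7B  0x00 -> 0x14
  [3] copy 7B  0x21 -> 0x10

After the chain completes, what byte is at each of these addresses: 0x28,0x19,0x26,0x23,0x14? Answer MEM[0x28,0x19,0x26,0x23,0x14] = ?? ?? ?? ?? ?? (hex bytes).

[0] 0x28->0x25 len=3 : 9b a5 09
[1] 0x1c->0x24 len=7 : 55 4a 11 48 10 e2 b9
[2] 0x00->0x14 len=7 : c0 2c bb 35 a6 6b 11
[3] 0x21->0x10 len=7 : e2 b9 26 55 4a 11 48
query mem[0x28]=0x10, mem[0x19]=0x6b, mem[0x26]=0x11, mem[0x23]=0x26, mem[0x14]=0x4a

MEM[0x28,0x19,0x26,0x23,0x14] = 10 6b 11 26 4a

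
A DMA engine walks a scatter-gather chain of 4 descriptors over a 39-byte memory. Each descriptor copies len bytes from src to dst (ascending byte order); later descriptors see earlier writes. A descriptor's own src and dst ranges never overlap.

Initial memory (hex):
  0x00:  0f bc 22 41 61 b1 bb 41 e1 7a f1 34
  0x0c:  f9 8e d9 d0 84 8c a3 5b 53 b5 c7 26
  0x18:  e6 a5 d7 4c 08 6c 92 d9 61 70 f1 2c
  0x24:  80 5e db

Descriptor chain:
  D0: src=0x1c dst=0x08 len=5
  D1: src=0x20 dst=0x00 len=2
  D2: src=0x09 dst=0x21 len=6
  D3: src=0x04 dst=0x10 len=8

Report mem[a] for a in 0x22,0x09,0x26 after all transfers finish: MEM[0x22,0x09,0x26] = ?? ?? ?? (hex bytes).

#0 dst[0x08+5] := {0x08,0x6c,0x92,0xd9,0x61}
#1 dst[0x00+2] := {0x61,0x70}
#2 dst[0x21+6] := {0x6c,0x92,0xd9,0x61,0x8e,0xd9}
#3 dst[0x10+8] := {0x61,0xb1,0xbb,0x41,0x08,0x6c,0x92,0xd9}
query mem[0x22]=0x92, mem[0x09]=0x6c, mem[0x26]=0xd9

MEM[0x22,0x09,0x26] = 92 6c d9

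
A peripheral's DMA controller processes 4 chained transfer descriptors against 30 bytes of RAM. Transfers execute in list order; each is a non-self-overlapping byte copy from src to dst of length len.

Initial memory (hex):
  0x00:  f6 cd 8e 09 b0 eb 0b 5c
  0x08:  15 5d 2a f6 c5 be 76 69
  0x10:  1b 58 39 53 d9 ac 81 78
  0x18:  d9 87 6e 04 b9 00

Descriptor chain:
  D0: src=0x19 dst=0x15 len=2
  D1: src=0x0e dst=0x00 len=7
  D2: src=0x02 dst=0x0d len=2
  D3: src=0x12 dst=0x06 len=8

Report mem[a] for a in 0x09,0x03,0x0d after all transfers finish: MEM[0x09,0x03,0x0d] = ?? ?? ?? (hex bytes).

MEM[0x09,0x03,0x0d] = 87 58 87

#0 dst[0x15+2] := {0x87,0x6e}
#1 dst[0x00+7] := {0x76,0x69,0x1b,0x58,0x39,0x53,0xd9}
#2 dst[0x0d+2] := {0x1b,0x58}
#3 dst[0x06+8] := {0x39,0x53,0xd9,0x87,0x6e,0x78,0xd9,0x87}
query mem[0x09]=0x87, mem[0x03]=0x58, mem[0x0d]=0x87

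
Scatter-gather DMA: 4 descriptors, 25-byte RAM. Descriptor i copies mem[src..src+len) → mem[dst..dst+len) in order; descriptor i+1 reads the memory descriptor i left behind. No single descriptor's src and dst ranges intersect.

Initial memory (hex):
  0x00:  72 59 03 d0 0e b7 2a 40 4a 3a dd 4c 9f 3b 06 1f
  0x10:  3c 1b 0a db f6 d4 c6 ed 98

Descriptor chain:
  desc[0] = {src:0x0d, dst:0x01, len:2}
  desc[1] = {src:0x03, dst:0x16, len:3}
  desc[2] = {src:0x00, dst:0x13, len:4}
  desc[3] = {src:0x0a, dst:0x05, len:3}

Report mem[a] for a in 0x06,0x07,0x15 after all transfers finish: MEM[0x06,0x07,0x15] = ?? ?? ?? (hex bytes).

#0 dst[0x01+2] := {0x3b,0x06}
#1 dst[0x16+3] := {0xd0,0x0e,0xb7}
#2 dst[0x13+4] := {0x72,0x3b,0x06,0xd0}
#3 dst[0x05+3] := {0xdd,0x4c,0x9f}
query mem[0x06]=0x4c, mem[0x07]=0x9f, mem[0x15]=0x06

MEM[0x06,0x07,0x15] = 4c 9f 06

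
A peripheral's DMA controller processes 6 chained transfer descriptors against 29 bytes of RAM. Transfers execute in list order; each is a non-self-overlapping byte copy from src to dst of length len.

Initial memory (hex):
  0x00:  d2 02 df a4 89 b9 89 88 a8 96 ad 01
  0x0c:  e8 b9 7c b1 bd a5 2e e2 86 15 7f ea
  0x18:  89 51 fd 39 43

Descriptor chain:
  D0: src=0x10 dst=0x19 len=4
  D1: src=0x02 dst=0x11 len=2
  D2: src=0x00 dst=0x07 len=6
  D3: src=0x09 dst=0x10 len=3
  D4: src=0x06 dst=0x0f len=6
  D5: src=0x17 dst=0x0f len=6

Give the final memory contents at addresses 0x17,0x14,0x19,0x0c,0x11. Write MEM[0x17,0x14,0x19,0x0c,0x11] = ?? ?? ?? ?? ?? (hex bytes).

D0: mem[0x19..0x1c] <- [bd a5 2e e2]
D1: mem[0x11..0x12] <- [df a4]
D2: mem[0x07..0x0c] <- [d2 02 df a4 89 b9]
D3: mem[0x10..0x12] <- [df a4 89]
D4: mem[0x0f..0x14] <- [89 d2 02 df a4 89]
D5: mem[0x0f..0x14] <- [ea 89 bd a5 2e e2]
query mem[0x17]=0xea, mem[0x14]=0xe2, mem[0x19]=0xbd, mem[0x0c]=0xb9, mem[0x11]=0xbd

MEM[0x17,0x14,0x19,0x0c,0x11] = ea e2 bd b9 bd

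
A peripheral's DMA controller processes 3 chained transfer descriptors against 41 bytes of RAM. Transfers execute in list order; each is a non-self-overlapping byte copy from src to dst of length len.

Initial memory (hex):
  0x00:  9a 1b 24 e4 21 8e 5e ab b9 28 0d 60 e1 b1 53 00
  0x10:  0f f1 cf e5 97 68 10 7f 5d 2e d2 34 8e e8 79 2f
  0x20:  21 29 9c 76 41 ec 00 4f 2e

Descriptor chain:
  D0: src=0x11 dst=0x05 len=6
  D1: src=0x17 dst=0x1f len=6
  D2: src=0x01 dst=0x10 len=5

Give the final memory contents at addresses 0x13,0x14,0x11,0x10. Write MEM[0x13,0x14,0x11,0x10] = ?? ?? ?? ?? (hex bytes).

[0] 0x11->0x05 len=6 : f1 cf e5 97 68 10
[1] 0x17->0x1f len=6 : 7f 5d 2e d2 34 8e
[2] 0x01->0x10 len=5 : 1b 24 e4 21 f1
query mem[0x13]=0x21, mem[0x14]=0xf1, mem[0x11]=0x24, mem[0x10]=0x1b

MEM[0x13,0x14,0x11,0x10] = 21 f1 24 1b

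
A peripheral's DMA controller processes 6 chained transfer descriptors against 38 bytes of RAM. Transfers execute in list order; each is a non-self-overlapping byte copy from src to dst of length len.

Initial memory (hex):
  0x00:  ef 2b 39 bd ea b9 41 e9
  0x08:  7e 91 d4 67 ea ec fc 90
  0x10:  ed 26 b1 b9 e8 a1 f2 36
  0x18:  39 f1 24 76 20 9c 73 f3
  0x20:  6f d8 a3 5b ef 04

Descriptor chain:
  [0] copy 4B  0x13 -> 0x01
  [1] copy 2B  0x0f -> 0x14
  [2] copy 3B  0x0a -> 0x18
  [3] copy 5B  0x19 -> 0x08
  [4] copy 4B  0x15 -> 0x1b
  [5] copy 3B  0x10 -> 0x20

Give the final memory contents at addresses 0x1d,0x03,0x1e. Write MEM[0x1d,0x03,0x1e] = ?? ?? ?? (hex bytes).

MEM[0x1d,0x03,0x1e] = 36 a1 d4

  after D0: wrote 4B at 0x01 = b9e8a1f2
  after D1: wrote 2B at 0x14 = 90ed
  after D2: wrote 3B at 0x18 = d467ea
  after D3: wrote 5B at 0x08 = 67ea76209c
  after D4: wrote 4B at 0x1b = edf236d4
  after D5: wrote 3B at 0x20 = ed26b1
query mem[0x1d]=0x36, mem[0x03]=0xa1, mem[0x1e]=0xd4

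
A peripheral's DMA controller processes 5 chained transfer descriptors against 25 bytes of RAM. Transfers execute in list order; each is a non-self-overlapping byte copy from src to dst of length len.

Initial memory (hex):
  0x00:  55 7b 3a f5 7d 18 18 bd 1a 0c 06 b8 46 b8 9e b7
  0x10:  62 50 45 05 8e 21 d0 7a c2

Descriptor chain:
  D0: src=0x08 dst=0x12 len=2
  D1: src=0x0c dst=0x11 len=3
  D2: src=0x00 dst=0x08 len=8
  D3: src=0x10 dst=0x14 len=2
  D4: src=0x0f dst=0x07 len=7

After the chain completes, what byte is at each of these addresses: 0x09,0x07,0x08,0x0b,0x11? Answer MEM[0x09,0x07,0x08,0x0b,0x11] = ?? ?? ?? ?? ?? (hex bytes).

  after D0: wrote 2B at 0x12 = 1a0c
  after D1: wrote 3B at 0x11 = 46b89e
  after D2: wrote 8B at 0x08 = 557b3af57d1818bd
  after D3: wrote 2B at 0x14 = 6246
  after D4: wrote 7B at 0x07 = bd6246b89e6246
query mem[0x09]=0x46, mem[0x07]=0xbd, mem[0x08]=0x62, mem[0x0b]=0x9e, mem[0x11]=0x46

MEM[0x09,0x07,0x08,0x0b,0x11] = 46 bd 62 9e 46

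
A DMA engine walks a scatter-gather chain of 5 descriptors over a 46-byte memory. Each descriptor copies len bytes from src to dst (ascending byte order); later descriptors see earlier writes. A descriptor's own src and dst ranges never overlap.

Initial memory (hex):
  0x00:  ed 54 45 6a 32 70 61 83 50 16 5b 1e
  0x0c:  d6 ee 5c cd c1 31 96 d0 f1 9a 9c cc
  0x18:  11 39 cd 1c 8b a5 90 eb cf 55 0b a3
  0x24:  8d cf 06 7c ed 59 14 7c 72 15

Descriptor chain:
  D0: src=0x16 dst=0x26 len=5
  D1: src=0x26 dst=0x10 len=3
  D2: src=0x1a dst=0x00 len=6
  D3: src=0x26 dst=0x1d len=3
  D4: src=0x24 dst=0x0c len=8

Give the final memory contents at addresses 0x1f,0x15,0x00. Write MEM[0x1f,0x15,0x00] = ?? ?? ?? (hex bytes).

#0 dst[0x26+5] := {0x9c,0xcc,0x11,0x39,0xcd}
#1 dst[0x10+3] := {0x9c,0xcc,0x11}
#2 dst[0x00+6] := {0xcd,0x1c,0x8b,0xa5,0x90,0xeb}
#3 dst[0x1d+3] := {0x9c,0xcc,0x11}
#4 dst[0x0c+8] := {0x8d,0xcf,0x9c,0xcc,0x11,0x39,0xcd,0x7c}
query mem[0x1f]=0x11, mem[0x15]=0x9a, mem[0x00]=0xcd

MEM[0x1f,0x15,0x00] = 11 9a cd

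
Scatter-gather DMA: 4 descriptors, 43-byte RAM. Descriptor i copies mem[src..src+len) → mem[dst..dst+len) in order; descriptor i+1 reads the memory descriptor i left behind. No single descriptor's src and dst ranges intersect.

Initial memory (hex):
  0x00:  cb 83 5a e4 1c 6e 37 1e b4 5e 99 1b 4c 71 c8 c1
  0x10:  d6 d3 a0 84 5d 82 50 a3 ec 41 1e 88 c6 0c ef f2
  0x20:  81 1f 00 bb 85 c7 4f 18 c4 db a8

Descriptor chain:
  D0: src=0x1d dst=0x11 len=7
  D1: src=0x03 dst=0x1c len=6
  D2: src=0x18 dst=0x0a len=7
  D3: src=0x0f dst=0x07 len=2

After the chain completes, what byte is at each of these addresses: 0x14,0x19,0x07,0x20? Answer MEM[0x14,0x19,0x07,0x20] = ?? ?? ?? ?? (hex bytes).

D0: mem[0x11..0x17] <- [0c ef f2 81 1f 00 bb]
D1: mem[0x1c..0x21] <- [e4 1c 6e 37 1e b4]
D2: mem[0x0a..0x10] <- [ec 41 1e 88 e4 1c 6e]
D3: mem[0x07..0x08] <- [1c 6e]
query mem[0x14]=0x81, mem[0x19]=0x41, mem[0x07]=0x1c, mem[0x20]=0x1e

MEM[0x14,0x19,0x07,0x20] = 81 41 1c 1e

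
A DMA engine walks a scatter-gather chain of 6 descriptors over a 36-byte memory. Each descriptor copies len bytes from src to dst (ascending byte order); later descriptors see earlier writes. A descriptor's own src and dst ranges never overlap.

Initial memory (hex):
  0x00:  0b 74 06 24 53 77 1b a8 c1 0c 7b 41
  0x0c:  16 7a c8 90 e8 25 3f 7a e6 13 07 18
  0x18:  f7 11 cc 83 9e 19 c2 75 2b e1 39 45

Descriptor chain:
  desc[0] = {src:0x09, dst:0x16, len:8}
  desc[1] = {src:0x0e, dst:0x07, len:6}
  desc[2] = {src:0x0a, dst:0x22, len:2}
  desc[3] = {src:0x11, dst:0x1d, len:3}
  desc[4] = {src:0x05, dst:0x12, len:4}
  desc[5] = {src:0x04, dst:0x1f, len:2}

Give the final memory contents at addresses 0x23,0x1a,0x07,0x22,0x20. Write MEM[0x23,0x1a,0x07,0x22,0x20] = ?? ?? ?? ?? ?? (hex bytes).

D0: mem[0x16..0x1d] <- [0c 7b 41 16 7a c8 90 e8]
D1: mem[0x07..0x0c] <- [c8 90 e8 25 3f 7a]
D2: mem[0x22..0x23] <- [25 3f]
D3: mem[0x1d..0x1f] <- [25 3f 7a]
D4: mem[0x12..0x15] <- [77 1b c8 90]
D5: mem[0x1f..0x20] <- [53 77]
query mem[0x23]=0x3f, mem[0x1a]=0x7a, mem[0x07]=0xc8, mem[0x22]=0x25, mem[0x20]=0x77

MEM[0x23,0x1a,0x07,0x22,0x20] = 3f 7a c8 25 77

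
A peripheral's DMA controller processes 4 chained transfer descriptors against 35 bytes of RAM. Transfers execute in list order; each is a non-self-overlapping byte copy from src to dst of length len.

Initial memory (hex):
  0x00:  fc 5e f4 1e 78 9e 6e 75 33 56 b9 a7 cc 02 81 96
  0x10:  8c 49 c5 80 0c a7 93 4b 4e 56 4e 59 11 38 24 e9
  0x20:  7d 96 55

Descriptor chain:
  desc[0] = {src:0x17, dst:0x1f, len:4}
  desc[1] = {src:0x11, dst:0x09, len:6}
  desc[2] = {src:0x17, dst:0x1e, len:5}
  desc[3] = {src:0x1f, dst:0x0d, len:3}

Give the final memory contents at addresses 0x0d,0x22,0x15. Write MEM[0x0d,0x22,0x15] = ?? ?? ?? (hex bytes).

#0 dst[0x1f+4] := {0x4b,0x4e,0x56,0x4e}
#1 dst[0x09+6] := {0x49,0xc5,0x80,0x0c,0xa7,0x93}
#2 dst[0x1e+5] := {0x4b,0x4e,0x56,0x4e,0x59}
#3 dst[0x0d+3] := {0x4e,0x56,0x4e}
query mem[0x0d]=0x4e, mem[0x22]=0x59, mem[0x15]=0xa7

MEM[0x0d,0x22,0x15] = 4e 59 a7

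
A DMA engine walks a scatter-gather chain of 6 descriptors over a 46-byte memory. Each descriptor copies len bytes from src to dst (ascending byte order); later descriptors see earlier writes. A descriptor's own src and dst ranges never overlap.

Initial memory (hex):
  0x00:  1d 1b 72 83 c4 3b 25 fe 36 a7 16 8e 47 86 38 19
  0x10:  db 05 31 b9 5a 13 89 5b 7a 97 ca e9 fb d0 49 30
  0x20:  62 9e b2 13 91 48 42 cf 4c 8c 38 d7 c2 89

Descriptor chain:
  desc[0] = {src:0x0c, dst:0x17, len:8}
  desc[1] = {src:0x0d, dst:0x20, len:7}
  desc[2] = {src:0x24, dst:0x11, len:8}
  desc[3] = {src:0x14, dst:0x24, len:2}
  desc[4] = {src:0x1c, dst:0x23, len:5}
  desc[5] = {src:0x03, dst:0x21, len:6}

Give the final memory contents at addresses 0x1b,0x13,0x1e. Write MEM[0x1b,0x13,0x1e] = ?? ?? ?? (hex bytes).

MEM[0x1b,0x13,0x1e] = db b9 b9

D0: mem[0x17..0x1e] <- [47 86 38 19 db 05 31 b9]
D1: mem[0x20..0x26] <- [86 38 19 db 05 31 b9]
D2: mem[0x11..0x18] <- [05 31 b9 cf 4c 8c 38 d7]
D3: mem[0x24..0x25] <- [cf 4c]
D4: mem[0x23..0x27] <- [05 31 b9 30 86]
D5: mem[0x21..0x26] <- [83 c4 3b 25 fe 36]
query mem[0x1b]=0xdb, mem[0x13]=0xb9, mem[0x1e]=0xb9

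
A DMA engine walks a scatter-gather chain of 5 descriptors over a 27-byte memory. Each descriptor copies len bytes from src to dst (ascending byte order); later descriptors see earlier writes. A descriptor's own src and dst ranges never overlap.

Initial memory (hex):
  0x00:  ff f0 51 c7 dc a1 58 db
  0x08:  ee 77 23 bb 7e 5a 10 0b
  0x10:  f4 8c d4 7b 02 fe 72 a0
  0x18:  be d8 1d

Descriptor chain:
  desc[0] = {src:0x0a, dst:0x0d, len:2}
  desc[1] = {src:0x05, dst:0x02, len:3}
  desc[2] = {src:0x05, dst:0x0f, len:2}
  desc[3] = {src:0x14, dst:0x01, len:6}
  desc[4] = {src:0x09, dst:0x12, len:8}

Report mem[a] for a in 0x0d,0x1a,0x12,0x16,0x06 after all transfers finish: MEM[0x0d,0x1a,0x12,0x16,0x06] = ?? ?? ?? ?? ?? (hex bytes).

  after D0: wrote 2B at 0x0d = 23bb
  after D1: wrote 3B at 0x02 = a158db
  after D2: wrote 2B at 0x0f = a158
  after D3: wrote 6B at 0x01 = 02fe72a0bed8
  after D4: wrote 8B at 0x12 = 7723bb7e23bba158
query mem[0x0d]=0x23, mem[0x1a]=0x1d, mem[0x12]=0x77, mem[0x16]=0x23, mem[0x06]=0xd8

MEM[0x0d,0x1a,0x12,0x16,0x06] = 23 1d 77 23 d8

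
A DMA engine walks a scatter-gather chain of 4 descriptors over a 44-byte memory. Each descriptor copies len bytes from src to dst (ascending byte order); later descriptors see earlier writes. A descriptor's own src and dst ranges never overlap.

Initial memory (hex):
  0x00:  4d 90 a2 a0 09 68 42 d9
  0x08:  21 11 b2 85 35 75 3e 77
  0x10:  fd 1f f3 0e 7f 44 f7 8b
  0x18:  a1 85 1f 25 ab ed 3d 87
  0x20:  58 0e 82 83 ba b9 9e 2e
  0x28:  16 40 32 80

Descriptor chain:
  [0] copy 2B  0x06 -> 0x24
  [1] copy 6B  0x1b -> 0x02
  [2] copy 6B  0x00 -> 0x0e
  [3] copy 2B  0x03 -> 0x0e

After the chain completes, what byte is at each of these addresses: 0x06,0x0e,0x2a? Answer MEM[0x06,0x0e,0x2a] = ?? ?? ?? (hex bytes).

D0: mem[0x24..0x25] <- [42 d9]
D1: mem[0x02..0x07] <- [25 ab ed 3d 87 58]
D2: mem[0x0e..0x13] <- [4d 90 25 ab ed 3d]
D3: mem[0x0e..0x0f] <- [ab ed]
query mem[0x06]=0x87, mem[0x0e]=0xab, mem[0x2a]=0x32

MEM[0x06,0x0e,0x2a] = 87 ab 32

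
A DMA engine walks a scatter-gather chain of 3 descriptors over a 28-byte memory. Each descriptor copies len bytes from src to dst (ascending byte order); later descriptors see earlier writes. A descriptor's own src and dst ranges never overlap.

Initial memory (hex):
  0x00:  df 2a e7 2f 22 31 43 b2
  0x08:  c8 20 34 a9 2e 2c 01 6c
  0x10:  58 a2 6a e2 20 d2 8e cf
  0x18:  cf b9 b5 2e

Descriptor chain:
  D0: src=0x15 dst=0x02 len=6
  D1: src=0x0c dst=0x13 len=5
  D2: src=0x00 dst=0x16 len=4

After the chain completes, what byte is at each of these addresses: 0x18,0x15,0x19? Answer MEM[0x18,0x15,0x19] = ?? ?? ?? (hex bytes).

D0: mem[0x02..0x07] <- [d2 8e cf cf b9 b5]
D1: mem[0x13..0x17] <- [2e 2c 01 6c 58]
D2: mem[0x16..0x19] <- [df 2a d2 8e]
query mem[0x18]=0xd2, mem[0x15]=0x01, mem[0x19]=0x8e

MEM[0x18,0x15,0x19] = d2 01 8e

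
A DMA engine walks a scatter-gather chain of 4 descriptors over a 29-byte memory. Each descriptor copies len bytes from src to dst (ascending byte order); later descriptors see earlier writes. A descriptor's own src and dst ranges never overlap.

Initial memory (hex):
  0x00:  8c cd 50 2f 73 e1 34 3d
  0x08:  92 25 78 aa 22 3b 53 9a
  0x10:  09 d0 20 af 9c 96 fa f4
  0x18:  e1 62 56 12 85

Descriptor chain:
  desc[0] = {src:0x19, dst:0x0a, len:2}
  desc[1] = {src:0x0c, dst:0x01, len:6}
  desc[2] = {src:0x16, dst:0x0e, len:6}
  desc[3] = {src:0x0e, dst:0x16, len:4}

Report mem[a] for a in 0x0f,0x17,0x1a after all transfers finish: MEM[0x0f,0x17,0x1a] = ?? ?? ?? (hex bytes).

MEM[0x0f,0x17,0x1a] = f4 f4 56

  after D0: wrote 2B at 0x0a = 6256
  after D1: wrote 6B at 0x01 = 223b539a09d0
  after D2: wrote 6B at 0x0e = faf4e1625612
  after D3: wrote 4B at 0x16 = faf4e162
query mem[0x0f]=0xf4, mem[0x17]=0xf4, mem[0x1a]=0x56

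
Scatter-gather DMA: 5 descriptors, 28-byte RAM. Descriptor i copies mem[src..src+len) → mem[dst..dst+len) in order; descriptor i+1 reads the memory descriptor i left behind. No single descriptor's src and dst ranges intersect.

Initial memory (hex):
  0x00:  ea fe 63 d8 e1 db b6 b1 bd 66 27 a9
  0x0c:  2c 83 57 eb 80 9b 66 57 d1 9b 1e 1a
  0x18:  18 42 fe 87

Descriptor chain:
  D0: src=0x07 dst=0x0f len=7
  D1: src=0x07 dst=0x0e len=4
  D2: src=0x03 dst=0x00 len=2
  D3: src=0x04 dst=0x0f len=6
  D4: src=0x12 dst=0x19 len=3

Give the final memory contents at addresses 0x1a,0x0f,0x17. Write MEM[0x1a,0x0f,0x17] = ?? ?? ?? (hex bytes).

  after D0: wrote 7B at 0x0f = b1bd6627a92c83
  after D1: wrote 4B at 0x0e = b1bd6627
  after D2: wrote 2B at 0x00 = d8e1
  after D3: wrote 6B at 0x0f = e1dbb6b1bd66
  after D4: wrote 3B at 0x19 = b1bd66
query mem[0x1a]=0xbd, mem[0x0f]=0xe1, mem[0x17]=0x1a

MEM[0x1a,0x0f,0x17] = bd e1 1a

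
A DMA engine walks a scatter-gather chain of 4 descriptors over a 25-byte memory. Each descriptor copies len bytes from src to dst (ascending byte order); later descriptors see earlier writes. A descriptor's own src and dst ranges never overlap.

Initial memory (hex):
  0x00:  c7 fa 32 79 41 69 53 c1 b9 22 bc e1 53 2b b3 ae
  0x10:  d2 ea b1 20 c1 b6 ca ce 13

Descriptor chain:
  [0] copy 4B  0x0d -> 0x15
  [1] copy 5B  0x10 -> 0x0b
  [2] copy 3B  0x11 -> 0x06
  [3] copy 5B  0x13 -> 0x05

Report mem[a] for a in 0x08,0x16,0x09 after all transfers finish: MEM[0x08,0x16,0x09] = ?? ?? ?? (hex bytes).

#0 dst[0x15+4] := {0x2b,0xb3,0xae,0xd2}
#1 dst[0x0b+5] := {0xd2,0xea,0xb1,0x20,0xc1}
#2 dst[0x06+3] := {0xea,0xb1,0x20}
#3 dst[0x05+5] := {0x20,0xc1,0x2b,0xb3,0xae}
query mem[0x08]=0xb3, mem[0x16]=0xb3, mem[0x09]=0xae

MEM[0x08,0x16,0x09] = b3 b3 ae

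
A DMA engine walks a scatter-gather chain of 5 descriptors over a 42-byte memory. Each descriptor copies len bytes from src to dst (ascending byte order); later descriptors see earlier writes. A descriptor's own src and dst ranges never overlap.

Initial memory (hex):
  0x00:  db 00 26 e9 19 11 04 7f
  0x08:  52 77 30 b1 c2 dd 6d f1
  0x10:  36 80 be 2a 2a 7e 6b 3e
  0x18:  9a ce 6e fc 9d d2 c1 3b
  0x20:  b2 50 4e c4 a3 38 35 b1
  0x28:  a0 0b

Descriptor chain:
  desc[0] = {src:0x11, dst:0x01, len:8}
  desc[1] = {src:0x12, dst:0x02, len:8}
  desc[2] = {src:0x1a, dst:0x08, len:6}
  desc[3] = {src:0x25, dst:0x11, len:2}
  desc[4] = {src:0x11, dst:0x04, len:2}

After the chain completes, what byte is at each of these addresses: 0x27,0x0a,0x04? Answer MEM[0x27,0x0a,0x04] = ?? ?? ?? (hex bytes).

[0] 0x11->0x01 len=8 : 80 be 2a 2a 7e 6b 3e 9a
[1] 0x12->0x02 len=8 : be 2a 2a 7e 6b 3e 9a ce
[2] 0x1a->0x08 len=6 : 6e fc 9d d2 c1 3b
[3] 0x25->0x11 len=2 : 38 35
[4] 0x11->0x04 len=2 : 38 35
query mem[0x27]=0xb1, mem[0x0a]=0x9d, mem[0x04]=0x38

MEM[0x27,0x0a,0x04] = b1 9d 38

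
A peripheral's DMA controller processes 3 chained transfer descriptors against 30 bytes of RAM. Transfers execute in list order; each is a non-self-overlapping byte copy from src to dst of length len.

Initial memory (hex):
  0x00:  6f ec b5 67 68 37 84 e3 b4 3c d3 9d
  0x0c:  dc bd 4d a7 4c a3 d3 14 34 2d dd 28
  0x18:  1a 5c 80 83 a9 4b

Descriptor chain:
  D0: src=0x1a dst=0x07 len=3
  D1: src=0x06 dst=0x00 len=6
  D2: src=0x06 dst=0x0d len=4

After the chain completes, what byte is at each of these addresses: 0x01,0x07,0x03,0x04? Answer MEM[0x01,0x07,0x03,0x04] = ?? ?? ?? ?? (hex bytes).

MEM[0x01,0x07,0x03,0x04] = 80 80 a9 d3

[0] 0x1a->0x07 len=3 : 80 83 a9
[1] 0x06->0x00 len=6 : 84 80 83 a9 d3 9d
[2] 0x06->0x0d len=4 : 84 80 83 a9
query mem[0x01]=0x80, mem[0x07]=0x80, mem[0x03]=0xa9, mem[0x04]=0xd3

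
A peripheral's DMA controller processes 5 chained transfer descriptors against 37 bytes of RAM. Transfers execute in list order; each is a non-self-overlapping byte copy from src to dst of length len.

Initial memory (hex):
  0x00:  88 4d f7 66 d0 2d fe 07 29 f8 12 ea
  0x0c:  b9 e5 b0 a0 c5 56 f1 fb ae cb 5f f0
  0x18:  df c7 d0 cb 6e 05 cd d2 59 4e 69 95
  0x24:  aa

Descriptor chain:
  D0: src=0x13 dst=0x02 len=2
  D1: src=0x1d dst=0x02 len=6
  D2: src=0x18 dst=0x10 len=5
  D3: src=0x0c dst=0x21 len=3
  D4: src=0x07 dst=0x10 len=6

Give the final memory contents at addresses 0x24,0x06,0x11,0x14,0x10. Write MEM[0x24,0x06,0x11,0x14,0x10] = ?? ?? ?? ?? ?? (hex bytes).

MEM[0x24,0x06,0x11,0x14,0x10] = aa 4e 29 ea 69

[0] 0x13->0x02 len=2 : fb ae
[1] 0x1d->0x02 len=6 : 05 cd d2 59 4e 69
[2] 0x18->0x10 len=5 : df c7 d0 cb 6e
[3] 0x0c->0x21 len=3 : b9 e5 b0
[4] 0x07->0x10 len=6 : 69 29 f8 12 ea b9
query mem[0x24]=0xaa, mem[0x06]=0x4e, mem[0x11]=0x29, mem[0x14]=0xea, mem[0x10]=0x69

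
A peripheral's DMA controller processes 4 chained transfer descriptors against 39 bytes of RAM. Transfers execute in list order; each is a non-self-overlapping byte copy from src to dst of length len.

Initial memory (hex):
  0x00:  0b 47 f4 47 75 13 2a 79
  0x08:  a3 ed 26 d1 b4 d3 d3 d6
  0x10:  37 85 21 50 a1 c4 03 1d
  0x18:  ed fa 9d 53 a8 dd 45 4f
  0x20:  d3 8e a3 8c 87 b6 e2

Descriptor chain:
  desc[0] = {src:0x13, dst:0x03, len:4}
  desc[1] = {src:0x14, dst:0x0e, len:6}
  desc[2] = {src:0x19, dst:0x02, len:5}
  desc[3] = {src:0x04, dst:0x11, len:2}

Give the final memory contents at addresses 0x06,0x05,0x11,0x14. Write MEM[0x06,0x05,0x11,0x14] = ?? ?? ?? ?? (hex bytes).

MEM[0x06,0x05,0x11,0x14] = dd a8 53 a1

#0 dst[0x03+4] := {0x50,0xa1,0xc4,0x03}
#1 dst[0x0e+6] := {0xa1,0xc4,0x03,0x1d,0xed,0xfa}
#2 dst[0x02+5] := {0xfa,0x9d,0x53,0xa8,0xdd}
#3 dst[0x11+2] := {0x53,0xa8}
query mem[0x06]=0xdd, mem[0x05]=0xa8, mem[0x11]=0x53, mem[0x14]=0xa1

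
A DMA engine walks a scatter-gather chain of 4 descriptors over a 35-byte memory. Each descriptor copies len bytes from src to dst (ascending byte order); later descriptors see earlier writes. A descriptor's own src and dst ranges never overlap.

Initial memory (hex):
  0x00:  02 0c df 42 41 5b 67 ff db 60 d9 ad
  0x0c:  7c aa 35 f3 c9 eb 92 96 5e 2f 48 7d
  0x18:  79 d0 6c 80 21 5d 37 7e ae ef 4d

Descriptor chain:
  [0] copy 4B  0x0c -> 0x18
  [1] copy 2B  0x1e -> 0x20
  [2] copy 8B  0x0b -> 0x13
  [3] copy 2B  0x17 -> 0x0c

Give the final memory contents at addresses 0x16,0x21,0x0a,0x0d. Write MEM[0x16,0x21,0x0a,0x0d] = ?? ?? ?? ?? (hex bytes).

[0] 0x0c->0x18 len=4 : 7c aa 35 f3
[1] 0x1e->0x20 len=2 : 37 7e
[2] 0x0b->0x13 len=8 : ad 7c aa 35 f3 c9 eb 92
[3] 0x17->0x0c len=2 : f3 c9
query mem[0x16]=0x35, mem[0x21]=0x7e, mem[0x0a]=0xd9, mem[0x0d]=0xc9

MEM[0x16,0x21,0x0a,0x0d] = 35 7e d9 c9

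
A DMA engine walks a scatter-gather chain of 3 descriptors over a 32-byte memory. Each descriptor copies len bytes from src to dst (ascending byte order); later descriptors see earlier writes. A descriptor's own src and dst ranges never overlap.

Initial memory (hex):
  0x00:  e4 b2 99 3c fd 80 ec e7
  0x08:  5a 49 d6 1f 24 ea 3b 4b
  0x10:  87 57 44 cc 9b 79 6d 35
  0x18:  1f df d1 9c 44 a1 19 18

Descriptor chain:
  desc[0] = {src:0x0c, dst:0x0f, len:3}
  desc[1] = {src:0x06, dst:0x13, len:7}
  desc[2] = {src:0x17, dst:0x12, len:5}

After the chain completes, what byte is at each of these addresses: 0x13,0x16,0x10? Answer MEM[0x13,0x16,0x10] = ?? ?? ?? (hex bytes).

MEM[0x13,0x16,0x10] = 1f 9c ea

  after D0: wrote 3B at 0x0f = 24ea3b
  after D1: wrote 7B at 0x13 = ece75a49d61f24
  after D2: wrote 5B at 0x12 = d61f24d19c
query mem[0x13]=0x1f, mem[0x16]=0x9c, mem[0x10]=0xea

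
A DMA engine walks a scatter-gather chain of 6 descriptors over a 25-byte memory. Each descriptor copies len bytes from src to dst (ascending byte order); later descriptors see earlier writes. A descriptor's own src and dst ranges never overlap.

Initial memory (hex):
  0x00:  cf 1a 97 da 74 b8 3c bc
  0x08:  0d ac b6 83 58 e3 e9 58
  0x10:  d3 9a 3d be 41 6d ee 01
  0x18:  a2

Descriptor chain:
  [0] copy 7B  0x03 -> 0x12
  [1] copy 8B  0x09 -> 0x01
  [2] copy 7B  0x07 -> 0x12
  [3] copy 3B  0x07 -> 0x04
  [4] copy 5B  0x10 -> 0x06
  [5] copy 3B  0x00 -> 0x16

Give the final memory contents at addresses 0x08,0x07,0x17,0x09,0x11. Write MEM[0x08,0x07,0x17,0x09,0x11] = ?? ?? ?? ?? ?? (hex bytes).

  after D0: wrote 7B at 0x12 = da74b83cbc0dac
  after D1: wrote 8B at 0x01 = acb68358e3e958d3
  after D2: wrote 7B at 0x12 = 58d3acb68358e3
  after D3: wrote 3B at 0x04 = 58d3ac
  after D4: wrote 5B at 0x06 = d39a58d3ac
  after D5: wrote 3B at 0x16 = cfacb6
query mem[0x08]=0x58, mem[0x07]=0x9a, mem[0x17]=0xac, mem[0x09]=0xd3, mem[0x11]=0x9a

MEM[0x08,0x07,0x17,0x09,0x11] = 58 9a ac d3 9a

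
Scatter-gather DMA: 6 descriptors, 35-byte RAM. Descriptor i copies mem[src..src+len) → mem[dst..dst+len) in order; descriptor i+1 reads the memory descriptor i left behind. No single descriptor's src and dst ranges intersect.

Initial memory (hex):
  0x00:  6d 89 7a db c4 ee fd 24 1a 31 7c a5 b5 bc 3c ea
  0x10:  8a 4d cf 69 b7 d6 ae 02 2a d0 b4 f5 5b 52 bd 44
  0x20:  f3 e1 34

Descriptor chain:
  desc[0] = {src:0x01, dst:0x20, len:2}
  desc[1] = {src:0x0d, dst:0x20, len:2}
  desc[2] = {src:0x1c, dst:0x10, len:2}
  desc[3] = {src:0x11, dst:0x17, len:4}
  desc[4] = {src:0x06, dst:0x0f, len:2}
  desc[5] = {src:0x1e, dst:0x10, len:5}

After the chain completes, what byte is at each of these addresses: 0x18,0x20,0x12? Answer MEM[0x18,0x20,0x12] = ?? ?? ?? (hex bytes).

MEM[0x18,0x20,0x12] = cf bc bc

D0: mem[0x20..0x21] <- [89 7a]
D1: mem[0x20..0x21] <- [bc 3c]
D2: mem[0x10..0x11] <- [5b 52]
D3: mem[0x17..0x1a] <- [52 cf 69 b7]
D4: mem[0x0f..0x10] <- [fd 24]
D5: mem[0x10..0x14] <- [bd 44 bc 3c 34]
query mem[0x18]=0xcf, mem[0x20]=0xbc, mem[0x12]=0xbc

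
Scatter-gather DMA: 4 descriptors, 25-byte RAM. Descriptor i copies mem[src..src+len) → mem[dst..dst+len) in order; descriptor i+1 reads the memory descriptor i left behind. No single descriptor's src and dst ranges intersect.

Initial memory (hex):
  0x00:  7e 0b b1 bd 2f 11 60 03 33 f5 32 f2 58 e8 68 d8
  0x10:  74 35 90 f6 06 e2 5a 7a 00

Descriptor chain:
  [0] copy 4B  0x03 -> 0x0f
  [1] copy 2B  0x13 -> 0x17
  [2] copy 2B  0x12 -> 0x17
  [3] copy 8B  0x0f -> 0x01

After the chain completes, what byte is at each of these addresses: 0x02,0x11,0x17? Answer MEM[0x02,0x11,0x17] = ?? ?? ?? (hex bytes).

MEM[0x02,0x11,0x17] = 2f 11 60

[0] 0x03->0x0f len=4 : bd 2f 11 60
[1] 0x13->0x17 len=2 : f6 06
[2] 0x12->0x17 len=2 : 60 f6
[3] 0x0f->0x01 len=8 : bd 2f 11 60 f6 06 e2 5a
query mem[0x02]=0x2f, mem[0x11]=0x11, mem[0x17]=0x60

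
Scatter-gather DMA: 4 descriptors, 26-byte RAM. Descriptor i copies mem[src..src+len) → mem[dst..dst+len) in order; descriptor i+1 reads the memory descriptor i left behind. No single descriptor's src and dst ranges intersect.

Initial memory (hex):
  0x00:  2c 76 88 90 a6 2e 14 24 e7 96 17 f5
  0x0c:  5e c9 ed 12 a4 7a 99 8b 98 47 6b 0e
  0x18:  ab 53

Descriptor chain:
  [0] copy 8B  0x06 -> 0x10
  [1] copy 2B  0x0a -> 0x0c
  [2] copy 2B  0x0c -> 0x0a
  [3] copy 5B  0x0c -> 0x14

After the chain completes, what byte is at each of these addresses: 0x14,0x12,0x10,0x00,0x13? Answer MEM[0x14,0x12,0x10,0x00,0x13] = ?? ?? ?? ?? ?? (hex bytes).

[0] 0x06->0x10 len=8 : 14 24 e7 96 17 f5 5e c9
[1] 0x0a->0x0c len=2 : 17 f5
[2] 0x0c->0x0a len=2 : 17 f5
[3] 0x0c->0x14 len=5 : 17 f5 ed 12 14
query mem[0x14]=0x17, mem[0x12]=0xe7, mem[0x10]=0x14, mem[0x00]=0x2c, mem[0x13]=0x96

MEM[0x14,0x12,0x10,0x00,0x13] = 17 e7 14 2c 96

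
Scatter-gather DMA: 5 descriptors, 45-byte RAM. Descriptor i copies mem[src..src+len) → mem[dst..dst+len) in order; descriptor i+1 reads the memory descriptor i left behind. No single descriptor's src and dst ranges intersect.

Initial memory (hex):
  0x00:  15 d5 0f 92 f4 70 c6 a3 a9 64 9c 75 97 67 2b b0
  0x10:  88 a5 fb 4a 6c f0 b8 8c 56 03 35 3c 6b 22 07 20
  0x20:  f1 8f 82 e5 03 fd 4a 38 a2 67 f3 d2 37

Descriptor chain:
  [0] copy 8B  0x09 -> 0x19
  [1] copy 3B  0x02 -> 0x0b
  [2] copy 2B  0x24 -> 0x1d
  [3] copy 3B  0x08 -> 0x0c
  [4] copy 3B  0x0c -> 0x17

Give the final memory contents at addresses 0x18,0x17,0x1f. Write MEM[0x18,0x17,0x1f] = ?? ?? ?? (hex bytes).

MEM[0x18,0x17,0x1f] = 64 a9 b0

D0: mem[0x19..0x20] <- [64 9c 75 97 67 2b b0 88]
D1: mem[0x0b..0x0d] <- [0f 92 f4]
D2: mem[0x1d..0x1e] <- [03 fd]
D3: mem[0x0c..0x0e] <- [a9 64 9c]
D4: mem[0x17..0x19] <- [a9 64 9c]
query mem[0x18]=0x64, mem[0x17]=0xa9, mem[0x1f]=0xb0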